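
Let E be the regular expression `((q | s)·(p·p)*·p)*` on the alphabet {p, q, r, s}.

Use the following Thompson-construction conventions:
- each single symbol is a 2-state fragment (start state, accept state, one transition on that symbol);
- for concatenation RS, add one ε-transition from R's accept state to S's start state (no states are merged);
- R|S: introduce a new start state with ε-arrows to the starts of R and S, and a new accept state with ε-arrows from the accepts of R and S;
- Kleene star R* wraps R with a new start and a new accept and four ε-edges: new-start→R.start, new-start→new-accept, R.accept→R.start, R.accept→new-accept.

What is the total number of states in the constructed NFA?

Per subexpression:
Each of the 5 symbol leaves contributes a 2-state fragment.
  q | s = 6 states
  p·p = 4 states
  (p·p)* = 6 states
  (q | s)·(p·p)*·p = 14 states
  ((q | s)·(p·p)*·p)* = 16 states

16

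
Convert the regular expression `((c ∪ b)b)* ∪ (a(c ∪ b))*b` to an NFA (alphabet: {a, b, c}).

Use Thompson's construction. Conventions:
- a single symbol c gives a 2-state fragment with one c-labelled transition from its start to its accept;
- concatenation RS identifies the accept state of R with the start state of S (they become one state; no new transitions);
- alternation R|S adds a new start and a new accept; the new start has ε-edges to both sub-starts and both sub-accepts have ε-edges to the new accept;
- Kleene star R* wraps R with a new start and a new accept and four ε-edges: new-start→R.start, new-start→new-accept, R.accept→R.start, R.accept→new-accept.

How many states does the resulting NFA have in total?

21

Per subexpression:
Each of the 7 symbol leaves contributes a 2-state fragment.
  c ∪ b = 6 states
  (c ∪ b)b = 7 states
  ((c ∪ b)b)* = 9 states
  c ∪ b = 6 states
  a(c ∪ b) = 7 states
  (a(c ∪ b))* = 9 states
  (a(c ∪ b))*b = 10 states
  ((c ∪ b)b)* ∪ (a(c ∪ b))*b = 21 states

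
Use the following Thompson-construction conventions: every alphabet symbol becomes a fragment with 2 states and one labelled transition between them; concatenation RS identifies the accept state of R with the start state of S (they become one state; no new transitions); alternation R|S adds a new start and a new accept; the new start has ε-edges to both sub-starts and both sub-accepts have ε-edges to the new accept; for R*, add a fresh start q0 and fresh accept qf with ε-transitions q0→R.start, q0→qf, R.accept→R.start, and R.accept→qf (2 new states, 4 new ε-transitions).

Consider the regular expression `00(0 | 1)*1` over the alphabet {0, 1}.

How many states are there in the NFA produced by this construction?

11

Bottom-up over the parse tree:
Each of the 5 symbol leaves contributes a 2-state fragment.
  0 | 1 → 6 states
  (0 | 1)* → 8 states
  00(0 | 1)*1 → 11 states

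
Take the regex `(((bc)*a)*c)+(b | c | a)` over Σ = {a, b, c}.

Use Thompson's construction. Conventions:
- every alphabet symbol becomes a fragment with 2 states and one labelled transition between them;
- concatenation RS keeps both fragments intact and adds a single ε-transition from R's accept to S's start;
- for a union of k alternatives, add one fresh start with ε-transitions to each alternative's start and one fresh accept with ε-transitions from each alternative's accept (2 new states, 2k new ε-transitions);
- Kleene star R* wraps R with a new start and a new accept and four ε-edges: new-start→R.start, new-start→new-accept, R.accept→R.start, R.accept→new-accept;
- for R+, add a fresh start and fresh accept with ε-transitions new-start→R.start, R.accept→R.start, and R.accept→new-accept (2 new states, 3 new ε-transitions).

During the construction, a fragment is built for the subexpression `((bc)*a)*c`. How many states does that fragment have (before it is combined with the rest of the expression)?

12

Fragment for `((bc)*a)*c`:
Each of the 4 symbol leaves contributes a 2-state fragment.
  bc → 4 states
  (bc)* → 6 states
  (bc)*a → 8 states
  ((bc)*a)* → 10 states
  ((bc)*a)*c → 12 states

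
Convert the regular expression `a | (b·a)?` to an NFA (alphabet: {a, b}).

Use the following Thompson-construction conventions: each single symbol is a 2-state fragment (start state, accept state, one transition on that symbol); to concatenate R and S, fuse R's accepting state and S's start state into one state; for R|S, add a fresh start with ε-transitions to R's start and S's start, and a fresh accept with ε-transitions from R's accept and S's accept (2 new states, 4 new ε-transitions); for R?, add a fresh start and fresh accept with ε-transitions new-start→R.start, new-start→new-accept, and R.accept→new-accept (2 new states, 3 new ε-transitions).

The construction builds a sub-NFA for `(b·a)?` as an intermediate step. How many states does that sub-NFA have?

5

Fragment for `(b·a)?`:
Each of the 2 symbol leaves contributes a 2-state fragment.
  b·a : 3 states
  (b·a)? : 5 states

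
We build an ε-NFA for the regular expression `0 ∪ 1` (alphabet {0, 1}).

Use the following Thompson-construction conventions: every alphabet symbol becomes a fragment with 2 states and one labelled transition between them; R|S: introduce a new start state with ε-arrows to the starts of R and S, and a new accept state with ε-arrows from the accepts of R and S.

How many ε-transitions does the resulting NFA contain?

By structural recursion:
Each of the 2 symbol leaves contributes 0 ε-transitions.
  0 ∪ 1 → 4 ε-transitions

4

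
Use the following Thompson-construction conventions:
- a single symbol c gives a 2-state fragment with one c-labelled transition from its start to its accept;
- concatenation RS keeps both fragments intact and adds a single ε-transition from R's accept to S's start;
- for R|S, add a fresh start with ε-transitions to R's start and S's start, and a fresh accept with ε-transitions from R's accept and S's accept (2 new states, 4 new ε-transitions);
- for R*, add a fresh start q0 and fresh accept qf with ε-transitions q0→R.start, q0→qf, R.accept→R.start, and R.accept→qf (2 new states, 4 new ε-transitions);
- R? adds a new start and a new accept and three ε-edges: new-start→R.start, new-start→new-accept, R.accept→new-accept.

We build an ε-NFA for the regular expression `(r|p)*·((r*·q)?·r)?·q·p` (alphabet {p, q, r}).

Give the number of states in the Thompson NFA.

Per subexpression:
Each of the 7 symbol leaves contributes a 2-state fragment.
  r|p : 6 states
  (r|p)* : 8 states
  r* : 4 states
  r*·q : 6 states
  (r*·q)? : 8 states
  (r*·q)?·r : 10 states
  ((r*·q)?·r)? : 12 states
  (r|p)*·((r*·q)?·r)?·q·p : 24 states

24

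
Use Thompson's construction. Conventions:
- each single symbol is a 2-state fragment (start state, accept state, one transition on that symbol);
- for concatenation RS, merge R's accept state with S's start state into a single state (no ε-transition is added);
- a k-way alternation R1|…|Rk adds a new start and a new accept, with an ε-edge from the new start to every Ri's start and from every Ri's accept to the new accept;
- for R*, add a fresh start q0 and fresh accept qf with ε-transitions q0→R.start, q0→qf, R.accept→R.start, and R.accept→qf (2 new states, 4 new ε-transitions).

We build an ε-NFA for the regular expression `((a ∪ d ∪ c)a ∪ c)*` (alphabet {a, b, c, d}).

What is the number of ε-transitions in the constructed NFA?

14

Recursing over subexpressions:
Each of the 5 symbol leaves contributes 0 ε-transitions.
  a ∪ d ∪ c = 6 ε-transitions
  (a ∪ d ∪ c)a = 6 ε-transitions
  (a ∪ d ∪ c)a ∪ c = 10 ε-transitions
  ((a ∪ d ∪ c)a ∪ c)* = 14 ε-transitions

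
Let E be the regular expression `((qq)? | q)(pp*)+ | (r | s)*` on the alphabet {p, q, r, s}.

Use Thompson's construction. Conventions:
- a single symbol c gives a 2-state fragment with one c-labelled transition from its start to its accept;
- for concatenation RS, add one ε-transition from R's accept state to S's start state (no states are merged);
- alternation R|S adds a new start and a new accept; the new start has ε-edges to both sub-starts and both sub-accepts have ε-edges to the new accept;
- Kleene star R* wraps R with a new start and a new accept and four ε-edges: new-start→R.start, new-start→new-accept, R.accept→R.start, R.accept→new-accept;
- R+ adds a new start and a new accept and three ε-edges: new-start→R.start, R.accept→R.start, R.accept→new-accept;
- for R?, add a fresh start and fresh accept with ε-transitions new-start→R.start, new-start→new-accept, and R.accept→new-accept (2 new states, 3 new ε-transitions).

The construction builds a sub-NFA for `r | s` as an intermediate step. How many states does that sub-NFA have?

6

Fragment for `r | s`:
Each of the 2 symbol leaves contributes a 2-state fragment.
  r | s = 6 states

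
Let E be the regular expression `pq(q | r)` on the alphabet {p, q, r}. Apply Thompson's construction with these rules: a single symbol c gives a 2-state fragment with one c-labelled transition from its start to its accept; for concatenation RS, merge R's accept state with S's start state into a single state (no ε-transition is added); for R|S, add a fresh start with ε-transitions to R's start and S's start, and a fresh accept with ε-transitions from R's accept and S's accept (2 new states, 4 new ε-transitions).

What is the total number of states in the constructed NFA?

Bottom-up over the parse tree:
Each of the 4 symbol leaves contributes a 2-state fragment.
  q | r : 6 states
  pq(q | r) : 8 states

8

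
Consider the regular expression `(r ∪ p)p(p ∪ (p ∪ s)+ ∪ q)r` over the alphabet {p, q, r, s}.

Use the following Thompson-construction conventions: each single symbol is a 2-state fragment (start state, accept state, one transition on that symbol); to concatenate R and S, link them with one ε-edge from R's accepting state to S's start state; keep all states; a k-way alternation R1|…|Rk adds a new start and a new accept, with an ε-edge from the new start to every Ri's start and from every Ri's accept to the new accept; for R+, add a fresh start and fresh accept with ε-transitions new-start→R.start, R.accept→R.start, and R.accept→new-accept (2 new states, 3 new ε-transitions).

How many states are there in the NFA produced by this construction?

24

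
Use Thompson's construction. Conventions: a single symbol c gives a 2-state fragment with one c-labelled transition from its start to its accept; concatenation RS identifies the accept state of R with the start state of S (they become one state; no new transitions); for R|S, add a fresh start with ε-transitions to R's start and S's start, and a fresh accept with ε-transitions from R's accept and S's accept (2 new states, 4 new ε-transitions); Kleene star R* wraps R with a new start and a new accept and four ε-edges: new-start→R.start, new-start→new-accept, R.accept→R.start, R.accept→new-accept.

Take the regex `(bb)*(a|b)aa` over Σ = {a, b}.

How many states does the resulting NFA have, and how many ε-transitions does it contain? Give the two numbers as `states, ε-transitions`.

12, 8

Per subexpression:
Each of the 6 symbol leaves contributes 2 states and 0 ε-transitions.
  bb = 3 states, 0 ε-transitions
  (bb)* = 5 states, 4 ε-transitions
  a|b = 6 states, 4 ε-transitions
  (bb)*(a|b)aa = 12 states, 8 ε-transitions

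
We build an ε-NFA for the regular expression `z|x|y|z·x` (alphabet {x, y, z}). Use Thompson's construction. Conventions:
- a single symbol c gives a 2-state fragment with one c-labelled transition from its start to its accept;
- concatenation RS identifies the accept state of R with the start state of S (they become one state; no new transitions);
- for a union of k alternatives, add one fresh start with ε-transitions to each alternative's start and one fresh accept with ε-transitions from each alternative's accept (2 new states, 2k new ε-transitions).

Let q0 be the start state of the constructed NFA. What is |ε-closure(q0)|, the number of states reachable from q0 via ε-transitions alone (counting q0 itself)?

5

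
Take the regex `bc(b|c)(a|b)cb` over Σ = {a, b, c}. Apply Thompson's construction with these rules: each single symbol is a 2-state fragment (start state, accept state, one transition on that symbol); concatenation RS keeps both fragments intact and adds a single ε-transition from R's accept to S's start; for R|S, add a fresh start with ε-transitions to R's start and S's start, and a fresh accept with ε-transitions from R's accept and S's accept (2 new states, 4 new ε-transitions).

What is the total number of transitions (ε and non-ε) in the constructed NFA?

21

Per subexpression:
Each of the 8 symbol leaves contributes 1 transition (1 symbol, 0 ε).
  b|c → 6 transitions (2 symbol, 4 ε)
  a|b → 6 transitions (2 symbol, 4 ε)
  bc(b|c)(a|b)cb → 21 transitions (8 symbol, 13 ε)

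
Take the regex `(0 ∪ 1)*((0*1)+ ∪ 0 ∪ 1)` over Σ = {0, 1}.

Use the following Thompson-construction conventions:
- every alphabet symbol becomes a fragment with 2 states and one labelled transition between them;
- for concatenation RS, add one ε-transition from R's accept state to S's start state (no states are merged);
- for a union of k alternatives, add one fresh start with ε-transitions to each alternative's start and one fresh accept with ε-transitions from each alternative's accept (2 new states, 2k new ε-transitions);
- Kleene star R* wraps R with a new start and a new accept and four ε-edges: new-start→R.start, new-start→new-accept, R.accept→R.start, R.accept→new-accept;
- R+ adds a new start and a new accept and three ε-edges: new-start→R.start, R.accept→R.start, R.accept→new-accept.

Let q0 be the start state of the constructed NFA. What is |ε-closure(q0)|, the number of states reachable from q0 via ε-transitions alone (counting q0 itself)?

13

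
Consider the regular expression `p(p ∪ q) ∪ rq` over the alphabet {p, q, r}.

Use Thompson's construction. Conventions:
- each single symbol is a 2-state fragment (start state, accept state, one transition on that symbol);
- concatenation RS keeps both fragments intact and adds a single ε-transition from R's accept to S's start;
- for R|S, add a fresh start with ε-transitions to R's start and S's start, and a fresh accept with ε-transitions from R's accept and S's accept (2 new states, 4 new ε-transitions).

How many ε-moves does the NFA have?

10

Building bottom-up:
Each of the 5 symbol leaves contributes 0 ε-transitions.
  p ∪ q → 4 ε-transitions
  p(p ∪ q) → 5 ε-transitions
  rq → 1 ε-transition
  p(p ∪ q) ∪ rq → 10 ε-transitions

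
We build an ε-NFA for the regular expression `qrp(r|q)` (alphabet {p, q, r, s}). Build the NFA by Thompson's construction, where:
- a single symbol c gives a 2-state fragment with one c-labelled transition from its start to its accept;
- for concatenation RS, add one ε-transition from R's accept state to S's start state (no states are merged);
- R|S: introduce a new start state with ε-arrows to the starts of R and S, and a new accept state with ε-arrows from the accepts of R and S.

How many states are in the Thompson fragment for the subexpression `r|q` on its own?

Fragment for `r|q`:
Each of the 2 symbol leaves contributes a 2-state fragment.
  r|q : 6 states

6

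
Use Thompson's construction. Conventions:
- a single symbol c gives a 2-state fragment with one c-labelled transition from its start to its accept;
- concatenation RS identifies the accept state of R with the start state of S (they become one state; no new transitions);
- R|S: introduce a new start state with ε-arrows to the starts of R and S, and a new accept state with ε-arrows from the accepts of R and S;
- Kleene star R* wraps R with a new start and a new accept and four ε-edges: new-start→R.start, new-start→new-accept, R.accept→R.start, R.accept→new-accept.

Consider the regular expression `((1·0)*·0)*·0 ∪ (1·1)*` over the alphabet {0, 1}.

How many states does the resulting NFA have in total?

Recursing over subexpressions:
Each of the 6 symbol leaves contributes a 2-state fragment.
  1·0 → 3 states
  (1·0)* → 5 states
  (1·0)*·0 → 6 states
  ((1·0)*·0)* → 8 states
  ((1·0)*·0)*·0 → 9 states
  1·1 → 3 states
  (1·1)* → 5 states
  ((1·0)*·0)*·0 ∪ (1·1)* → 16 states

16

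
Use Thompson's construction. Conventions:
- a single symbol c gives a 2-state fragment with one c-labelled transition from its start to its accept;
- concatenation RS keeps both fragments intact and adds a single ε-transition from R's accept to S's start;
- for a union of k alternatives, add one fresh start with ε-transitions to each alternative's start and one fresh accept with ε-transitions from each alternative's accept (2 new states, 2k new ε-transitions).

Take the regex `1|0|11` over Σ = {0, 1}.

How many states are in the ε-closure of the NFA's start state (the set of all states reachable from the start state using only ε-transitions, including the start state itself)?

Compute the ε-closure size of each fragment's start state recursively; a symbol fragment's start has no outgoing ε-edge, so its closure is just itself (size 1).
  11 — same as the first factor's closure: C = 1
  1|0|11 — C = 1 + 1 + 1 + 1 = 4 (the new accept is not ε-reachable since no branch accepts ε)

4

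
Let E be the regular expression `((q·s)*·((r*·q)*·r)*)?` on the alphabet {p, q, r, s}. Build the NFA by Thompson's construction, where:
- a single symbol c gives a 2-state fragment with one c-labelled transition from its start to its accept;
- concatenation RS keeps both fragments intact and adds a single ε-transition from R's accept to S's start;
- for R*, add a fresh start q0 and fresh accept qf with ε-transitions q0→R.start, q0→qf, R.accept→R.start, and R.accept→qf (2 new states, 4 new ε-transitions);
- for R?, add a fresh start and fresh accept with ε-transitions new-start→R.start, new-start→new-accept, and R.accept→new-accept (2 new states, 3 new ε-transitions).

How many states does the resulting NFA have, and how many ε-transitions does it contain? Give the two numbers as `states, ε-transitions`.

By structural recursion:
Each of the 5 symbol leaves contributes 2 states and 0 ε-transitions.
  q·s : 4 states, 1 ε-transition
  (q·s)* : 6 states, 5 ε-transitions
  r* : 4 states, 4 ε-transitions
  r*·q : 6 states, 5 ε-transitions
  (r*·q)* : 8 states, 9 ε-transitions
  (r*·q)*·r : 10 states, 10 ε-transitions
  ((r*·q)*·r)* : 12 states, 14 ε-transitions
  (q·s)*·((r*·q)*·r)* : 18 states, 20 ε-transitions
  ((q·s)*·((r*·q)*·r)*)? : 20 states, 23 ε-transitions

20, 23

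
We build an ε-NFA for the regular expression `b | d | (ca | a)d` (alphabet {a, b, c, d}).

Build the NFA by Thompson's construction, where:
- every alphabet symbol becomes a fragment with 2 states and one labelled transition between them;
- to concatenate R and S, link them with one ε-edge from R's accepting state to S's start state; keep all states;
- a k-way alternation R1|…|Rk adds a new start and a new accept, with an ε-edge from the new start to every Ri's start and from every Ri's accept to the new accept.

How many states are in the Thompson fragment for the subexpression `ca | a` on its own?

8

Fragment for `ca | a`:
Each of the 3 symbol leaves contributes a 2-state fragment.
  ca — 4 states
  ca | a — 8 states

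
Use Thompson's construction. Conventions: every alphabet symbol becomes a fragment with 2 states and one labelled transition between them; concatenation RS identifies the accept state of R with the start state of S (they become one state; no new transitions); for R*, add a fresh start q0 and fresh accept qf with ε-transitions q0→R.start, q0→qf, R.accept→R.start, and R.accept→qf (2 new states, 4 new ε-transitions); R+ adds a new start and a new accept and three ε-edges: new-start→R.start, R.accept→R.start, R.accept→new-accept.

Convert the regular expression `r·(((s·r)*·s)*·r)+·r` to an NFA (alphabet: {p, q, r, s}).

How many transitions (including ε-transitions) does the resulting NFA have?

17

Building bottom-up:
Each of the 6 symbol leaves contributes 1 transition (1 symbol, 0 ε).
  s·r : 2 transitions (2 symbol, 0 ε)
  (s·r)* : 6 transitions (2 symbol, 4 ε)
  (s·r)*·s : 7 transitions (3 symbol, 4 ε)
  ((s·r)*·s)* : 11 transitions (3 symbol, 8 ε)
  ((s·r)*·s)*·r : 12 transitions (4 symbol, 8 ε)
  (((s·r)*·s)*·r)+ : 15 transitions (4 symbol, 11 ε)
  r·(((s·r)*·s)*·r)+·r : 17 transitions (6 symbol, 11 ε)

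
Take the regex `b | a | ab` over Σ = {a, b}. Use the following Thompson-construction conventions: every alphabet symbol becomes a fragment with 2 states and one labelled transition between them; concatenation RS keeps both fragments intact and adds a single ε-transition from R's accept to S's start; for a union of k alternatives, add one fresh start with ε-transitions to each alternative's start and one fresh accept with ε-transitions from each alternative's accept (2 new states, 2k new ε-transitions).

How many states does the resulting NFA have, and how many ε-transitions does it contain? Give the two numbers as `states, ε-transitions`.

10, 7

By structural recursion:
Each of the 4 symbol leaves contributes 2 states and 0 ε-transitions.
  ab — 4 states, 1 ε-transition
  b | a | ab — 10 states, 7 ε-transitions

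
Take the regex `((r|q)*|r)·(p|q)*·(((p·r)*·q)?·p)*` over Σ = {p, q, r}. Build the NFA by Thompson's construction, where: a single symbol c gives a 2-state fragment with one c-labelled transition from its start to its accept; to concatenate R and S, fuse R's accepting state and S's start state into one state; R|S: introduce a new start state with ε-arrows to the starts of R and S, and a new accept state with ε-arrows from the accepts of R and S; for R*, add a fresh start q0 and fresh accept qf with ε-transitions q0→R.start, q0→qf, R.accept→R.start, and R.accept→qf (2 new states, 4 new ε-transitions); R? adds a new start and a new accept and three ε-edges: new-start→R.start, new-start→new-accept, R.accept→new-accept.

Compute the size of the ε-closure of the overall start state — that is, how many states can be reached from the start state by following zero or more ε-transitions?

Work bottom-up. For each fragment F, track |ε-closure(F.start)| and whether F's accept lies in that closure (i.e. whether F accepts ε). A single-symbol fragment has closure size 1 and does not accept ε.
  r|q → new start ε-reaches every alternative's start; none of them accept ε, so the new accept is not reached: |closure| = 1 + 1 + 1 = 3
  (r|q)* → |closure| = 1 (new start) + 3 (body) + 1 (new accept) = 5
  (r|q)*|r → new start ε-reaches every alternative's start; at least one alternative accepts ε, so the union's new accept is reached too: |closure| = 1 + 5 + 1 + 1 = 8
  p|q → new start ε-reaches every alternative's start; none of them accept ε, so the new accept is not reached: |closure| = 1 + 1 + 1 = 3
  (p|q)* → new start has ε-edges to the inner start and to the new accept, so |closure| = 2 + 3 = 5
  p·r → same as the first factor's closure: |closure| = 1
  (p·r)* → new start has ε-edges to the inner start and to the new accept, so |closure| = 2 + 1 = 3
  (p·r)*·q → |closure| = 3 + (1−1) = 3 (closure spills across the concat boundary because the left factor accepts ε)
  ((p·r)*·q)? → |closure| = 1 (new start) + 3 (body) + 1 (new accept, via ε) = 5
  ((p·r)*·q)?·p → the left operand accepts ε, so the closure extends into the next operand (the shared merged state is already counted); |closure| = 5 + (1−1) = 5
  (((p·r)*·q)?·p)* → |closure| = 1 (new start) + 5 (body) + 1 (new accept) = 7
  ((r|q)*|r)·(p|q)*·(((p·r)*·q)?·p)* → |closure| = 8 + (5−1) + (7−1) = 18 (closure spills across the concat boundary because the left factor accepts ε)

18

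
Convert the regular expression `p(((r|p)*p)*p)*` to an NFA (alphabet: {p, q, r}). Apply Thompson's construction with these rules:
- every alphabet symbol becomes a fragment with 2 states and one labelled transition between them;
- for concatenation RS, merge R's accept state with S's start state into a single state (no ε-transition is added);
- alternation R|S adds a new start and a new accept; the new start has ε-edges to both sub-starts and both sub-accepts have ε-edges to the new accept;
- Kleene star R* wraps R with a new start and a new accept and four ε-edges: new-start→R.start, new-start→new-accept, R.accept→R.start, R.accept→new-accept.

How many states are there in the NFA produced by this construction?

15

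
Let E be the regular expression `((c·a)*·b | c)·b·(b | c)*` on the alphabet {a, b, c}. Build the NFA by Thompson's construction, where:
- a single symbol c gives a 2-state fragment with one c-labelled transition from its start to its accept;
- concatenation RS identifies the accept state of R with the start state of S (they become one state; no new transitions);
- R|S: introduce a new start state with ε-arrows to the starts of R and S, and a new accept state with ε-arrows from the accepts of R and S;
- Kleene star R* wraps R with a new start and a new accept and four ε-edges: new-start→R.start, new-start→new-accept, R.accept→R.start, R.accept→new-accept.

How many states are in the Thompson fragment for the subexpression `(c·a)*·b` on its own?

6

Fragment for `(c·a)*·b`:
Each of the 3 symbol leaves contributes a 2-state fragment.
  c·a → 3 states
  (c·a)* → 5 states
  (c·a)*·b → 6 states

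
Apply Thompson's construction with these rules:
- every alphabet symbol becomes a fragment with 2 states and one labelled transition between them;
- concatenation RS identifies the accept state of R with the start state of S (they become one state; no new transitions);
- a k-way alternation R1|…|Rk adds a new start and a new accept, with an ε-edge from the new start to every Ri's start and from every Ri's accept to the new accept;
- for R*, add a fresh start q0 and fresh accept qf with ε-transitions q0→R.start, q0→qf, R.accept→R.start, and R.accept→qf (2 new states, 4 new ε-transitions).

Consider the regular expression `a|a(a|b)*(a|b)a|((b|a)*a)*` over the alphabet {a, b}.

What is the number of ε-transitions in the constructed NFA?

30

Building bottom-up:
Each of the 10 symbol leaves contributes 0 ε-transitions.
  a|b — 4 ε-transitions
  (a|b)* — 8 ε-transitions
  a|b — 4 ε-transitions
  a(a|b)*(a|b)a — 12 ε-transitions
  b|a — 4 ε-transitions
  (b|a)* — 8 ε-transitions
  (b|a)*a — 8 ε-transitions
  ((b|a)*a)* — 12 ε-transitions
  a|a(a|b)*(a|b)a|((b|a)*a)* — 30 ε-transitions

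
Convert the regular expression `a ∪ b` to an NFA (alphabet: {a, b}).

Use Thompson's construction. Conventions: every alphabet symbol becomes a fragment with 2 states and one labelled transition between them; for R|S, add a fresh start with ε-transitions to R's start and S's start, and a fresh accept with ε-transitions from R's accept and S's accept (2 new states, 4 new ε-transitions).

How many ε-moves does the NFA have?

Per subexpression:
Each of the 2 symbol leaves contributes 0 ε-transitions.
  a ∪ b → 4 ε-transitions

4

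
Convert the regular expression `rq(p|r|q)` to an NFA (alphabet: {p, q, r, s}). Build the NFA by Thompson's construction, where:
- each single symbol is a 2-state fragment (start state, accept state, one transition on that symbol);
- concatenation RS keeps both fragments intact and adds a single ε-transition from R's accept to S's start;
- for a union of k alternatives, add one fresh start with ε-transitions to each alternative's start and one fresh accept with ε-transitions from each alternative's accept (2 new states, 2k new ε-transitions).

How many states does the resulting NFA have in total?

12

Per subexpression:
Each of the 5 symbol leaves contributes a 2-state fragment.
  p|r|q → 8 states
  rq(p|r|q) → 12 states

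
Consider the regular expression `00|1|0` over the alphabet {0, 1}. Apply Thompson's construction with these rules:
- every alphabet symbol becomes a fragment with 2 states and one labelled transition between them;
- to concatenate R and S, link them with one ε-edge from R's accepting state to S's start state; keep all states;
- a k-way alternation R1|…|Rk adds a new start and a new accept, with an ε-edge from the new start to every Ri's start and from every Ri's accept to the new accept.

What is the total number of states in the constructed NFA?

10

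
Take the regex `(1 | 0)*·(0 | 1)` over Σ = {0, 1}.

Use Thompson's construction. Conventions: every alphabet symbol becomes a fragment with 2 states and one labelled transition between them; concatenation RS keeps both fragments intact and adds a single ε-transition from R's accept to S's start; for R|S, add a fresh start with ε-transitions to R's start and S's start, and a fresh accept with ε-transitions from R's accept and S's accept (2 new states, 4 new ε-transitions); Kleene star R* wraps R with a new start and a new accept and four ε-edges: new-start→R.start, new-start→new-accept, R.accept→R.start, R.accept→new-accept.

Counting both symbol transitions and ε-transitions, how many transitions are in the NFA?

17

Bottom-up over the parse tree:
Each of the 4 symbol leaves contributes 1 transition (1 symbol, 0 ε).
  1 | 0 → 6 transitions (2 symbol, 4 ε)
  (1 | 0)* → 10 transitions (2 symbol, 8 ε)
  0 | 1 → 6 transitions (2 symbol, 4 ε)
  (1 | 0)*·(0 | 1) → 17 transitions (4 symbol, 13 ε)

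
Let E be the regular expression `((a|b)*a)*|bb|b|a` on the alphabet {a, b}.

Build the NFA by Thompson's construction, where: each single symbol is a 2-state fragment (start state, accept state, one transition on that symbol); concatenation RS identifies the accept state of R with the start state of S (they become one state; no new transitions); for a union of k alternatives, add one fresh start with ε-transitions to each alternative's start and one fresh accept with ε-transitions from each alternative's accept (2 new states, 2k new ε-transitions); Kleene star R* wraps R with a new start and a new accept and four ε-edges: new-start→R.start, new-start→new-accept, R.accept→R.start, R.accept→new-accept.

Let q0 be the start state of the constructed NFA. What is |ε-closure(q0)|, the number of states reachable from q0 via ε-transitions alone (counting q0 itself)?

Work bottom-up. For each fragment F, track |ε-closure(F.start)| and whether F's accept lies in that closure (i.e. whether F accepts ε). A single-symbol fragment has closure size 1 and does not accept ε.
  a|b → |closure| = 1 + 1 + 1 = 3 (the new accept is not ε-reachable since no branch accepts ε)
  (a|b)* → |closure| = 1 (new start) + 3 (body) + 1 (new accept) = 5
  (a|b)*a → |closure| = 5 + (1−1) = 5 (closure spills across the concat boundary because the left factor accepts ε)
  ((a|b)*a)* → the star's fresh start ε-reaches both the body's start and the fresh accept: |closure| = 2 + 5 = 7
  bb → same as the first factor's closure: |closure| = 1
  ((a|b)*a)*|bb|b|a → |closure| = 1 (new start) + (7 + 1 + 1 + 1) + 1 (new accept, since some branch ε-reaches its own accept) = 12

12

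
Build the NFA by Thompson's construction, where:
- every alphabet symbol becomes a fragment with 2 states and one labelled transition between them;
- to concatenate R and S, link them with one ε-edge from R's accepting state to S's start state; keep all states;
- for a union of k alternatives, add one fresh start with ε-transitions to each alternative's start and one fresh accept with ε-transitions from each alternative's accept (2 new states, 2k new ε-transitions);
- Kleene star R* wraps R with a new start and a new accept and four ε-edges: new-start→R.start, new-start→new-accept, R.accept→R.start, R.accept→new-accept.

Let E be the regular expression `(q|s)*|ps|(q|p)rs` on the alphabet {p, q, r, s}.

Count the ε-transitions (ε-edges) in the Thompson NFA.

Bottom-up over the parse tree:
Each of the 8 symbol leaves contributes 0 ε-transitions.
  q|s : 4 ε-transitions
  (q|s)* : 8 ε-transitions
  ps : 1 ε-transition
  q|p : 4 ε-transitions
  (q|p)rs : 6 ε-transitions
  (q|s)*|ps|(q|p)rs : 21 ε-transitions

21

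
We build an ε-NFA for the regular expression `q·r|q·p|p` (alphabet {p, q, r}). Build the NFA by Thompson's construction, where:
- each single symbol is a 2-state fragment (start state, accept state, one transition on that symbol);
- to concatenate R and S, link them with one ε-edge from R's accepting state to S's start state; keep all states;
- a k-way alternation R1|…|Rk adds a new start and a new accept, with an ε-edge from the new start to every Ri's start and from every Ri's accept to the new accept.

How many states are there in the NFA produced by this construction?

By structural recursion:
Each of the 5 symbol leaves contributes a 2-state fragment.
  q·r — 4 states
  q·p — 4 states
  q·r|q·p|p — 12 states

12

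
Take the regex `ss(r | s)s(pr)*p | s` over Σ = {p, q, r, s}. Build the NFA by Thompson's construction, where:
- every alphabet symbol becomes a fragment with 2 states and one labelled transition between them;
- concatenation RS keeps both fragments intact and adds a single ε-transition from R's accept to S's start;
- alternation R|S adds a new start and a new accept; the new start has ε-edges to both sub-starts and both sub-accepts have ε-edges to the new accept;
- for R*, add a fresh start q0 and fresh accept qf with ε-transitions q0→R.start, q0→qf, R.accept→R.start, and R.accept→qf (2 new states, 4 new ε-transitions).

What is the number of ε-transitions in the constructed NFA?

Per subexpression:
Each of the 9 symbol leaves contributes 0 ε-transitions.
  r | s → 4 ε-transitions
  pr → 1 ε-transition
  (pr)* → 5 ε-transitions
  ss(r | s)s(pr)*p → 14 ε-transitions
  ss(r | s)s(pr)*p | s → 18 ε-transitions

18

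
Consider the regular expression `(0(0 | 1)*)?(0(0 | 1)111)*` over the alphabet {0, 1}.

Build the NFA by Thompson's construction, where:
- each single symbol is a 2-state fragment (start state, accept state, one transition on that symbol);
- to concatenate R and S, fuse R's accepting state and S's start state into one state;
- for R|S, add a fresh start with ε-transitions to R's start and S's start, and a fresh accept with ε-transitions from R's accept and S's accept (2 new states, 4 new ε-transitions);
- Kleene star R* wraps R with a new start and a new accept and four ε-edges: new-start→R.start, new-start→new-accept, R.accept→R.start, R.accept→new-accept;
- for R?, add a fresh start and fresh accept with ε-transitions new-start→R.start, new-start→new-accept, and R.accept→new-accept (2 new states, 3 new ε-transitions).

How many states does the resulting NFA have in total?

By structural recursion:
Each of the 9 symbol leaves contributes a 2-state fragment.
  0 | 1 — 6 states
  (0 | 1)* — 8 states
  0(0 | 1)* — 9 states
  (0(0 | 1)*)? — 11 states
  0 | 1 — 6 states
  0(0 | 1)111 — 10 states
  (0(0 | 1)111)* — 12 states
  (0(0 | 1)*)?(0(0 | 1)111)* — 22 states

22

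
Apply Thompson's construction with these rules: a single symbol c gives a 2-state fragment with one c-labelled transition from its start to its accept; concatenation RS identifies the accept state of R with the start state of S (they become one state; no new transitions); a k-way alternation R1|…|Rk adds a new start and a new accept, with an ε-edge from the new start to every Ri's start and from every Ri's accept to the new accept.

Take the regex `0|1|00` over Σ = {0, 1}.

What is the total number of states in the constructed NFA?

9

Per subexpression:
Each of the 4 symbol leaves contributes a 2-state fragment.
  00 : 3 states
  0|1|00 : 9 states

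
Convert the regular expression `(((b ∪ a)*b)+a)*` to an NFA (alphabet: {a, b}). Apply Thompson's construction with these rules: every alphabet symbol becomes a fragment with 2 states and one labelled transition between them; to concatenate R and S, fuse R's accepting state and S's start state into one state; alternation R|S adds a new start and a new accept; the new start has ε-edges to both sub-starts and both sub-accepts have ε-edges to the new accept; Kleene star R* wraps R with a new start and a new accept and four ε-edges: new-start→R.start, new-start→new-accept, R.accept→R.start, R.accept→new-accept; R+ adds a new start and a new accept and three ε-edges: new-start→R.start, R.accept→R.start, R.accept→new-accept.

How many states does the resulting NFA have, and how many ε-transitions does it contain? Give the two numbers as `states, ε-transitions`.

14, 15

Per subexpression:
Each of the 4 symbol leaves contributes 2 states and 0 ε-transitions.
  b ∪ a = 6 states, 4 ε-transitions
  (b ∪ a)* = 8 states, 8 ε-transitions
  (b ∪ a)*b = 9 states, 8 ε-transitions
  ((b ∪ a)*b)+ = 11 states, 11 ε-transitions
  ((b ∪ a)*b)+a = 12 states, 11 ε-transitions
  (((b ∪ a)*b)+a)* = 14 states, 15 ε-transitions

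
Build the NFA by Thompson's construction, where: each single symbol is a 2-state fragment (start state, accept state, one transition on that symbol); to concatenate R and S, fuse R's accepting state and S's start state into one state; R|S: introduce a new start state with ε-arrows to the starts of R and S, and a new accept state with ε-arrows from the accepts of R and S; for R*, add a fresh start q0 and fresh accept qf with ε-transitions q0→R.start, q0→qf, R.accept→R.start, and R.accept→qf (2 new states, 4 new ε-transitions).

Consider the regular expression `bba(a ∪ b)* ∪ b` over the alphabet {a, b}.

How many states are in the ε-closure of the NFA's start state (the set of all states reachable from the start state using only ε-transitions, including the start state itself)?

3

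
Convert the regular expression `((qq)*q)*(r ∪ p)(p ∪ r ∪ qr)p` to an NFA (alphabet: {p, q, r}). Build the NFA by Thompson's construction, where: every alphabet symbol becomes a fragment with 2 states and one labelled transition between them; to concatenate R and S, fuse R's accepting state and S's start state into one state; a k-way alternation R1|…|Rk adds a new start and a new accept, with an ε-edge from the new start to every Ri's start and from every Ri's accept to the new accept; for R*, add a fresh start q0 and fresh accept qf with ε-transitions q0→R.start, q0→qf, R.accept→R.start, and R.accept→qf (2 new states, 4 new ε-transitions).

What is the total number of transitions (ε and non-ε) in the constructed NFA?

Bottom-up over the parse tree:
Each of the 10 symbol leaves contributes 1 transition (1 symbol, 0 ε).
  qq : 2 transitions (2 symbol, 0 ε)
  (qq)* : 6 transitions (2 symbol, 4 ε)
  (qq)*q : 7 transitions (3 symbol, 4 ε)
  ((qq)*q)* : 11 transitions (3 symbol, 8 ε)
  r ∪ p : 6 transitions (2 symbol, 4 ε)
  qr : 2 transitions (2 symbol, 0 ε)
  p ∪ r ∪ qr : 10 transitions (4 symbol, 6 ε)
  ((qq)*q)*(r ∪ p)(p ∪ r ∪ qr)p : 28 transitions (10 symbol, 18 ε)

28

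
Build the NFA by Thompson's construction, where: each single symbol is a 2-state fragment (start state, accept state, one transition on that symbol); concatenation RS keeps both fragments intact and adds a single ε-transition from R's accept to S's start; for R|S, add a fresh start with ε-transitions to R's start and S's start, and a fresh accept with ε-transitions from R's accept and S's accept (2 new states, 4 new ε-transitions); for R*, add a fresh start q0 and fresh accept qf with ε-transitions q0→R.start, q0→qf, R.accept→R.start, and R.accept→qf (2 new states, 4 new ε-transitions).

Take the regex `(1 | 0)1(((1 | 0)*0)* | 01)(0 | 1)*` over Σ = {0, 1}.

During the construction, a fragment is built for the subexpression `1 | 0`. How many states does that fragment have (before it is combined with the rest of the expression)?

6

Fragment for `1 | 0`:
Each of the 2 symbol leaves contributes a 2-state fragment.
  1 | 0 → 6 states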